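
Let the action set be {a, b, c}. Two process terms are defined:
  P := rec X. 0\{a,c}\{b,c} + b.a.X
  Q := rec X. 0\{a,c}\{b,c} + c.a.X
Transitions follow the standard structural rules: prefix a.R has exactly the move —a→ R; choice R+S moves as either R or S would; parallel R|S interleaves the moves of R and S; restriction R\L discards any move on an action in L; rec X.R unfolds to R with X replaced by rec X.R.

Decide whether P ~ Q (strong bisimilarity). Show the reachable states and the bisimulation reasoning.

P's transition system — 2 states:
  s0 = rec X. 0\{a,c}\{b,c} + b.a.X ⊢ -b-> s1
  s1 = a.(rec X. 0\{a,c}\{b,c} + b.a.X) ⊢ -a-> s0
Q's transition system — 2 states:
  t0 = rec X. 0\{a,c}\{b,c} + c.a.X ⊢ -c-> t1
  t1 = a.(rec X. 0\{a,c}\{b,c} + c.a.X) ⊢ -a-> t0
Coarsest stable partition (strong bisimilarity classes):
  B0 = {s0}
  B1 = {s1}
  B2 = {t0}
  B3 = {t1}
s0 ∈ B0, t0 ∈ B2 → different blocks

not bisimilar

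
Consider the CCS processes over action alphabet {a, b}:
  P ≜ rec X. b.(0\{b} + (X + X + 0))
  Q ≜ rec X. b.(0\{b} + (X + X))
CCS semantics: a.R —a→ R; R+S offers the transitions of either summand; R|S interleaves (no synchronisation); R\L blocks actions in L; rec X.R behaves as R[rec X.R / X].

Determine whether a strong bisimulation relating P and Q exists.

Reachable graph of P (2 states):
  p0 = rec X. b.(0\{b} + (X + X + 0)) | --b--▸ p1
  p1 = 0\{b} + ((rec X. b.(0\{b} + (X + X + 0))) + (rec X. b.(0\{b} + (X + X + 0))) + 0) | --b--▸ p1
Reachable graph of Q (2 states):
  q0 = rec X. b.(0\{b} + (X + X)) | --b--▸ q1
  q1 = 0\{b} + ((rec X. b.(0\{b} + (X + X))) + (rec X. b.(0\{b} + (X + X)))) | --b--▸ q1
Coarsest stable partition (strong bisimilarity classes):
  B0 = {p0, p1, q0, q1}
p0 ∈ B0, q0 ∈ B0 → same block

bisimilar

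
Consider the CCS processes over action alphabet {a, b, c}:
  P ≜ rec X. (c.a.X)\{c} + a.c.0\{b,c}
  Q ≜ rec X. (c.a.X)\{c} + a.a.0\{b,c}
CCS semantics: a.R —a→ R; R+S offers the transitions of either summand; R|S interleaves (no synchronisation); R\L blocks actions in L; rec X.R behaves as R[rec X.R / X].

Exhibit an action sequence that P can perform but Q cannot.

Reachable graph of P (3 states):
  p0 = rec X. (c.a.X)\{c} + a.c.0\{b,c} ⊢ —a→ p1
  p1 = c.0\{b,c} ⊢ —c→ p2
  p2 = 0\{b,c} ⊢ ∅
Reachable graph of Q (3 states):
  q0 = rec X. (c.a.X)\{c} + a.a.0\{b,c} ⊢ —a→ q1
  q1 = a.0\{b,c} ⊢ —a→ q2
  q2 = 0\{b,c} ⊢ ∅
Trace ⟨ac⟩ through P, begin at {p0}:
  after a @ step 1: {p1}
  after c @ step 2: {p2}
  ✓ P
Trace ⟨ac⟩ through Q, begin at {q0}:
  after a @ step 1: {q1}
  after c @ step 2: ∅ (Q stuck)

ac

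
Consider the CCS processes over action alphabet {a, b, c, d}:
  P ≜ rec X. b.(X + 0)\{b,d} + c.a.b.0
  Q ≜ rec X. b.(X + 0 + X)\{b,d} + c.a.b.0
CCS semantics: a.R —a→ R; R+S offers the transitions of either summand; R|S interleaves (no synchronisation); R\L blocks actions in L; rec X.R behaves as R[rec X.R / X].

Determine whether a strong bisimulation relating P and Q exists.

Reachable graph of P (7 states):
  p0 = rec X. b.(X + 0)\{b,d} + c.a.b.0 → -b-> p1, -c-> p2
  p1 = ((rec X. b.(X + 0)\{b,d} + c.a.b.0) + 0)\{b,d} → -c-> p3
  p2 = a.b.0 → -a-> p4
  p3 = (a.b.0)\{b,d} → -a-> p5
  p4 = b.0 → -b-> p6
  p5 = (b.0)\{b,d} → deadlocked
  p6 = 0 → deadlocked
Reachable graph of Q (7 states):
  q0 = rec X. b.(X + 0 + X)\{b,d} + c.a.b.0 → -b-> q1, -c-> q2
  q1 = ((rec X. b.(X + 0 + X)\{b,d} + c.a.b.0) + 0 + (rec X. b.(X + 0 + X)\{b,d} + c.a.b.0))\{b,d} → -c-> q3
  q2 = a.b.0 → -a-> q4
  q3 = (a.b.0)\{b,d} → -a-> q5
  q4 = b.0 → -b-> q6
  q5 = (b.0)\{b,d} → deadlocked
  q6 = 0 → deadlocked
Coarsest stable partition (strong bisimilarity classes):
  B0 = {p0, q0}
  B1 = {p1, q1}
  B2 = {p3, q3}
  B3 = {p5, p6, q5, q6}
  B4 = {p2, q2}
  B5 = {p4, q4}
p0 ∈ B0, q0 ∈ B0 → same block

P ~ Q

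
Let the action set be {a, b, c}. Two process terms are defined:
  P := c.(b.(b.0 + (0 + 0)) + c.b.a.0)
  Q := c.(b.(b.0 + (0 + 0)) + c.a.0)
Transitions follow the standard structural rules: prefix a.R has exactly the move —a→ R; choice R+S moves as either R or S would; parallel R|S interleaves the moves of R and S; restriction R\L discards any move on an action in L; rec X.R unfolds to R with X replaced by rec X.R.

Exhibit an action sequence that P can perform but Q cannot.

ccb

P's transition system — 6 states:
  s0 = c.(b.(b.0 + (0 + 0)) + c.b.a.0) :: --c--▸ s1
  s1 = b.(b.0 + (0 + 0)) + c.b.a.0 :: --b--▸ s2, --c--▸ s3
  s2 = b.0 + (0 + 0) :: --b--▸ s4
  s3 = b.a.0 :: --b--▸ s5
  s4 = 0 :: ∅
  s5 = a.0 :: --a--▸ s4
Q's transition system — 5 states:
  t0 = c.(b.(b.0 + (0 + 0)) + c.a.0) :: --c--▸ t1
  t1 = b.(b.0 + (0 + 0)) + c.a.0 :: --b--▸ t2, --c--▸ t3
  t2 = b.0 + (0 + 0) :: --b--▸ t4
  t3 = a.0 :: --a--▸ t4
  t4 = 0 :: ∅
Executing ccb from P (initial set {s0}):
  [1] c ⇒ {s1}
  [2] c ⇒ {s3}
  [3] b ⇒ {s5}
  ✓ P
Executing ccb from Q (initial set {t0}):
  [1] c ⇒ {t1}
  [2] c ⇒ {t3}
  [3] b ⇒ no successor for Q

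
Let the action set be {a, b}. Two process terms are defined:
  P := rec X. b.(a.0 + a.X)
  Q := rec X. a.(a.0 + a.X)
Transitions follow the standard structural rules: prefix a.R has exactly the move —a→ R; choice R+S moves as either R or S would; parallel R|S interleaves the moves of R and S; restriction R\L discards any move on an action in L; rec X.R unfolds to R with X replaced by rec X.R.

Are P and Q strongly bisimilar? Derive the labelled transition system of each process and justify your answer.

P ≁ Q

LTS(P): 3 reachable states
  s0 = rec X. b.(a.0 + a.X) | =b=> s1
  s1 = a.0 + a.(rec X. b.(a.0 + a.X)) | =a=> s0, =a=> s2
  s2 = 0 | ∅
LTS(Q): 3 reachable states
  t0 = rec X. a.(a.0 + a.X) | =a=> t1
  t1 = a.0 + a.(rec X. a.(a.0 + a.X)) | =a=> t0, =a=> t2
  t2 = 0 | ∅
Partition-refinement fixed point:
  B0 = {s0}
  B1 = {s1}
  B2 = {s2, t2}
  B3 = {t0}
  B4 = {t1}
s0 ∈ B0, t0 ∈ B3 → different blocks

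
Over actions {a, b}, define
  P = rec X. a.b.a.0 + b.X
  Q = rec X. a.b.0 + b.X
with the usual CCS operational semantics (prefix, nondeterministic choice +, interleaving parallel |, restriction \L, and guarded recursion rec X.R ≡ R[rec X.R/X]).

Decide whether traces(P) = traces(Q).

P's transition system — 4 states:
  u0 = rec X. a.b.a.0 + b.X :: ··a··> u1, ··b··> u0
  u1 = b.a.0 :: ··b··> u2
  u2 = a.0 :: ··a··> u3
  u3 = 0 :: stopped
Q's transition system — 3 states:
  v0 = rec X. a.b.0 + b.X :: ··a··> v1, ··b··> v0
  v1 = b.0 :: ··b··> v2
  v2 = 0 :: stopped
Executing aba from P (initial set {u0}):
  after a @ step 1: {u1}
  after b @ step 2: {u2}
  after a @ step 3: {u3}
  — P admits the full trace.
Executing aba from Q (initial set {v0}):
  after a @ step 1: {v1}
  after b @ step 2: {v2}
  after a @ step 3: ∅  — Q cannot continue

trace-distinct — witness ⟨aba⟩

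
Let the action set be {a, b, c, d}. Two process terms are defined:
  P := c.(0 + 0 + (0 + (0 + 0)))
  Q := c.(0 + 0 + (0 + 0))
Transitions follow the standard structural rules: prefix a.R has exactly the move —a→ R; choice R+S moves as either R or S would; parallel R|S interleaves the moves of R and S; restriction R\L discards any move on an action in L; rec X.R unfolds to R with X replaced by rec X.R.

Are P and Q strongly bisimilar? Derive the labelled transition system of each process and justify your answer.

Reachable graph of P (2 states):
  p0 = c.(0 + 0 + (0 + (0 + 0))) ⊢ ··c··> p1
  p1 = 0 + 0 + (0 + (0 + 0)) ⊢ deadlocked
Reachable graph of Q (2 states):
  q0 = c.(0 + 0 + (0 + 0)) ⊢ ··c··> q1
  q1 = 0 + 0 + (0 + 0) ⊢ deadlocked
Partition-refinement fixed point:
  B0 = {p0, q0}
  B1 = {p1, q1}
p0 ∈ B0, q0 ∈ B0 → same block

YES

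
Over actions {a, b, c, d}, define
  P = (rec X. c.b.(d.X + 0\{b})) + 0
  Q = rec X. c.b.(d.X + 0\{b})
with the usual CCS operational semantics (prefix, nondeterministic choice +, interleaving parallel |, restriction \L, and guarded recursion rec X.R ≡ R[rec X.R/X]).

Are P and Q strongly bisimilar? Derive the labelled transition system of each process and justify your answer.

P ~ Q

Reachable graph of P (4 states):
  s0 = (rec X. c.b.(d.X + 0\{b})) + 0 :: ··c··> s1
  s1 = b.(d.(rec X. c.b.(d.X + 0\{b})) + 0\{b}) :: ··b··> s2
  s2 = d.(rec X. c.b.(d.X + 0\{b})) + 0\{b} :: ··d··> s3
  s3 = rec X. c.b.(d.X + 0\{b}) :: ··c··> s1
Reachable graph of Q (3 states):
  t0 = rec X. c.b.(d.X + 0\{b}) :: ··c··> t1
  t1 = b.(d.(rec X. c.b.(d.X + 0\{b})) + 0\{b}) :: ··b··> t2
  t2 = d.(rec X. c.b.(d.X + 0\{b})) + 0\{b} :: ··d··> t0
Partition-refinement fixed point:
  B0 = {s0, s3, t0}
  B1 = {s1, t1}
  B2 = {s2, t2}
s0 ∈ B0, t0 ∈ B0 → same block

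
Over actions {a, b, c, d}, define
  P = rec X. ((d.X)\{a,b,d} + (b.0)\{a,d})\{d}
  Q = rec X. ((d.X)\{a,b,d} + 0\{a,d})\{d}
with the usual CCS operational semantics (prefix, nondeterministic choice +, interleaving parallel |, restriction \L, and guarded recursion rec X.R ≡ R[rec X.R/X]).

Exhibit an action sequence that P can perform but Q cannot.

b

P's transition system — 2 states:
  p0 = rec X. ((d.X)\{a,b,d} + (b.0)\{a,d})\{d} | -b-> p1
  p1 = 0\{a,d}\{d} | ∅
Q's transition system — 1 states:
  q0 = rec X. ((d.X)\{a,b,d} + 0\{a,d})\{d} | ∅
Executing b from P (initial set {p0}):
  step 1 (b): {p1}
  — P admits the full trace.
Executing b from Q (initial set {q0}):
  step 1 (b): ∅  — Q cannot continue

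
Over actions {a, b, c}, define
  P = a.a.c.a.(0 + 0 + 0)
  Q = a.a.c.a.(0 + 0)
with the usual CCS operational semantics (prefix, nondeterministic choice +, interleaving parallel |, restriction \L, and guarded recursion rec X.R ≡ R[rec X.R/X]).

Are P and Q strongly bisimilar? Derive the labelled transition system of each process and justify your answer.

P ~ Q

Reachable graph of P (5 states):
  m0 = a.a.c.a.(0 + 0 + 0) :: -a-> m1
  m1 = a.c.a.(0 + 0 + 0) :: -a-> m2
  m2 = c.a.(0 + 0 + 0) :: -c-> m3
  m3 = a.(0 + 0 + 0) :: -a-> m4
  m4 = 0 + 0 + 0 :: (no moves)
Reachable graph of Q (5 states):
  n0 = a.a.c.a.(0 + 0) :: -a-> n1
  n1 = a.c.a.(0 + 0) :: -a-> n2
  n2 = c.a.(0 + 0) :: -c-> n3
  n3 = a.(0 + 0) :: -a-> n4
  n4 = 0 + 0 :: (no moves)
Bisimilarity quotient blocks:
  B0 = {m0, n0}
  B1 = {m1, n1}
  B2 = {m2, n2}
  B3 = {m3, n3}
  B4 = {m4, n4}
m0 ∈ B0, n0 ∈ B0 → same block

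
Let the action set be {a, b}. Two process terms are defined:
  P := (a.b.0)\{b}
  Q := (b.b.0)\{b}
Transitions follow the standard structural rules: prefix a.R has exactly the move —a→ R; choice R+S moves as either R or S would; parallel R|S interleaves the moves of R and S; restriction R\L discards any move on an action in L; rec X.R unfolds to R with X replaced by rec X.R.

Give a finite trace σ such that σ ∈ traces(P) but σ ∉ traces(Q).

a

Reachable graph of P (2 states):
  u0 = (a.b.0)\{b} | --a--▸ u1
  u1 = (b.0)\{b} | ·
Reachable graph of Q (1 states):
  v0 = (b.b.0)\{b} | ·
Executing a from P (initial set {u0}):
  after a @ step 1: {u1}
  ✓ P
Executing a from Q (initial set {v0}):
  after a @ step 1: ∅ (Q stuck)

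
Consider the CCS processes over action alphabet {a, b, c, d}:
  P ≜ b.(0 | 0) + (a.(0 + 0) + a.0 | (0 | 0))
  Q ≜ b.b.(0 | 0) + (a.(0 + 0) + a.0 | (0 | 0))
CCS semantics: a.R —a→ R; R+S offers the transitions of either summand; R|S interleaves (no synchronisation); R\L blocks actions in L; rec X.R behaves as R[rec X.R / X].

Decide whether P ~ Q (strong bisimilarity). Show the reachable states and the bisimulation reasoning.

P ≁ Q

P's transition system — 4 states:
  s0 = b.(0 | 0) + (a.(0 + 0) + a.0 | (0 | 0)) ⊢ —a→ s1, —a→ s2, —b→ s3
  s1 = 0 + 0 ⊢ stopped
  s2 = 0 | (0 | 0) ⊢ stopped
  s3 = 0 | 0 ⊢ stopped
Q's transition system — 5 states:
  t0 = b.b.(0 | 0) + (a.(0 + 0) + a.0 | (0 | 0)) ⊢ —a→ t1, —a→ t2, —b→ t3
  t1 = 0 + 0 ⊢ stopped
  t2 = 0 | (0 | 0) ⊢ stopped
  t3 = b.(0 | 0) ⊢ —b→ t4
  t4 = 0 | 0 ⊢ stopped
Bisimilarity quotient blocks:
  B0 = {s0}
  B1 = {s1, s2, s3, t1, t2, t4}
  B2 = {t0}
  B3 = {t3}
s0 ∈ B0, t0 ∈ B2 → different blocks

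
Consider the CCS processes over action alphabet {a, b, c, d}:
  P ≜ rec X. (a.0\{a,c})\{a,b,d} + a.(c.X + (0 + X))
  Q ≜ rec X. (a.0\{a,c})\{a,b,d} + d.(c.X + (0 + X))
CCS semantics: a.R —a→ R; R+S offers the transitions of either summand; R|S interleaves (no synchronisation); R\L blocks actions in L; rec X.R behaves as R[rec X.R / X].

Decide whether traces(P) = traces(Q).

P's transition system — 2 states:
  u0 = rec X. (a.0\{a,c})\{a,b,d} + a.(c.X + (0 + X)) | ··a··> u1
  u1 = c.(rec X. (a.0\{a,c})\{a,b,d} + a.(c.X + (0 + X))) + (0 + (rec X. (a.0\{a,c})\{a,b,d} + a.(c.X + (0 + X)))) | ··a··> u1, ··c··> u0
Q's transition system — 2 states:
  v0 = rec X. (a.0\{a,c})\{a,b,d} + d.(c.X + (0 + X)) | ··d··> v1
  v1 = c.(rec X. (a.0\{a,c})\{a,b,d} + d.(c.X + (0 + X))) + (0 + (rec X. (a.0\{a,c})\{a,b,d} + d.(c.X + (0 + X)))) | ··c··> v0, ··d··> v1
Executing a from P (initial set {u0}):
  step 1 (a): {u1}
  P completes σ.
Executing a from Q (initial set {v0}):
  step 1 (a): ∅  — Q cannot continue

NO — witness ⟨a⟩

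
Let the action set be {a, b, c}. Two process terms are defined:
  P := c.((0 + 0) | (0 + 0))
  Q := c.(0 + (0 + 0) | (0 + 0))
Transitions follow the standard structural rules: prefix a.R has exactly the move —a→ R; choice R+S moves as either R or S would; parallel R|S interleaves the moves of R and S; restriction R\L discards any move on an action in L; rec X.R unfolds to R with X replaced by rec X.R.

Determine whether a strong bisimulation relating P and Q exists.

YES

Reachable graph of P (2 states):
  s0 = c.((0 + 0) | (0 + 0)) has moves —c→ s1
  s1 = (0 + 0) | (0 + 0) has moves stopped
Reachable graph of Q (2 states):
  t0 = c.(0 + (0 + 0) | (0 + 0)) has moves —c→ t1
  t1 = 0 + (0 + 0) | (0 + 0) has moves stopped
Bisimilarity quotient blocks:
  B0 = {s0, t0}
  B1 = {s1, t1}
s0 ∈ B0, t0 ∈ B0 → same block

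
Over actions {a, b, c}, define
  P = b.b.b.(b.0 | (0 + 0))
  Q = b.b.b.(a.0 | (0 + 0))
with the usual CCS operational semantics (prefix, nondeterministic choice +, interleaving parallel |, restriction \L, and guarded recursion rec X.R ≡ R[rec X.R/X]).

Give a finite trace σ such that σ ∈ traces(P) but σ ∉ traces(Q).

bbbb

LTS(P): 5 reachable states
  m0 = b.b.b.(b.0 | (0 + 0)) has moves ··b··> m1
  m1 = b.b.(b.0 | (0 + 0)) has moves ··b··> m2
  m2 = b.(b.0 | (0 + 0)) has moves ··b··> m3
  m3 = b.0 | (0 + 0) has moves ··b··> m4
  m4 = 0 | (0 + 0) has moves stopped
LTS(Q): 5 reachable states
  n0 = b.b.b.(a.0 | (0 + 0)) has moves ··b··> n1
  n1 = b.b.(a.0 | (0 + 0)) has moves ··b··> n2
  n2 = b.(a.0 | (0 + 0)) has moves ··b··> n3
  n3 = a.0 | (0 + 0) has moves ··a··> n4
  n4 = 0 | (0 + 0) has moves stopped
Trace ⟨bbbb⟩ through P, begin at {m0}:
  step 1 (b): {m1}
  step 2 (b): {m2}
  step 3 (b): {m3}
  step 4 (b): {m4}
  P completes σ.
Trace ⟨bbbb⟩ through Q, begin at {n0}:
  step 1 (b): {n1}
  step 2 (b): {n2}
  step 3 (b): {n3}
  step 4 (b): no successor for Q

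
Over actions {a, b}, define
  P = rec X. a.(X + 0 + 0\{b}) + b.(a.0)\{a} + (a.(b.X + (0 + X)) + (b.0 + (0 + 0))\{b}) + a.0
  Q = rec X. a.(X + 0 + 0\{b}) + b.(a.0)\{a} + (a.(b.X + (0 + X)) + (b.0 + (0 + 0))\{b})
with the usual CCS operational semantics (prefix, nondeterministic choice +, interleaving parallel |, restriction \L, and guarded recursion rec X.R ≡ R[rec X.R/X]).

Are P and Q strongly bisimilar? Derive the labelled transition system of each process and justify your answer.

LTS(P): 5 reachable states
  m0 = rec X. a.(X + 0 + 0\{b}) + b.(a.0)\{a} + (a.(b.X + (0 + X)) + (b.0 + (0 + 0))\{b}) + a.0 ⊢ =a=> m1, =a=> m2, =a=> m3, =b=> m4
  m1 = (rec X. a.(X + 0 + 0\{b}) + b.(a.0)\{a} + (a.(b.X + (0 + X)) + (b.0 + (0 + 0))\{b}) + a.0) + 0 + 0\{b} ⊢ =a=> m1, =a=> m2, =a=> m3, =b=> m4
  m2 = 0 ⊢ (no moves)
  m3 = b.(rec X. a.(X + 0 + 0\{b}) + b.(a.0)\{a} + (a.(b.X + (0 + X)) + (b.0 + (0 + 0))\{b}) + a.0) + (0 + (rec X. a.(X + 0 + 0\{b}) + b.(a.0)\{a} + (a.(b.X + (0 + X)) + (b.0 + (0 + 0))\{b}) + a.0)) ⊢ =a=> m1, =a=> m2, =a=> m3, =b=> m0, =b=> m4
  m4 = (a.0)\{a} ⊢ (no moves)
LTS(Q): 4 reachable states
  n0 = rec X. a.(X + 0 + 0\{b}) + b.(a.0)\{a} + (a.(b.X + (0 + X)) + (b.0 + (0 + 0))\{b}) ⊢ =a=> n1, =a=> n2, =b=> n3
  n1 = (rec X. a.(X + 0 + 0\{b}) + b.(a.0)\{a} + (a.(b.X + (0 + X)) + (b.0 + (0 + 0))\{b})) + 0 + 0\{b} ⊢ =a=> n1, =a=> n2, =b=> n3
  n2 = b.(rec X. a.(X + 0 + 0\{b}) + b.(a.0)\{a} + (a.(b.X + (0 + X)) + (b.0 + (0 + 0))\{b})) + (0 + (rec X. a.(X + 0 + 0\{b}) + b.(a.0)\{a} + (a.(b.X + (0 + X)) + (b.0 + (0 + 0))\{b}))) ⊢ =a=> n1, =a=> n2, =b=> n0, =b=> n3
  n3 = (a.0)\{a} ⊢ (no moves)
Coarsest stable partition (strong bisimilarity classes):
  B0 = {m0, m1}
  B1 = {m2, m4, n3}
  B2 = {m3}
  B3 = {n0, n1}
  B4 = {n2}
m0 ∈ B0, n0 ∈ B3 → different blocks

not bisimilar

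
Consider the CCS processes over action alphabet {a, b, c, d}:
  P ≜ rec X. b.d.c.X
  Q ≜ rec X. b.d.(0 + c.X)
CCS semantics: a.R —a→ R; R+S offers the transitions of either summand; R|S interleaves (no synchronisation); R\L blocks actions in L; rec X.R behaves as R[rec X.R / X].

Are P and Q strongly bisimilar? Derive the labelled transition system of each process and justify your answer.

YES

LTS(P): 3 reachable states
  p0 = rec X. b.d.c.X | ··b··> p1
  p1 = d.c.(rec X. b.d.c.X) | ··d··> p2
  p2 = c.(rec X. b.d.c.X) | ··c··> p0
LTS(Q): 3 reachable states
  q0 = rec X. b.d.(0 + c.X) | ··b··> q1
  q1 = d.(0 + c.(rec X. b.d.(0 + c.X))) | ··d··> q2
  q2 = 0 + c.(rec X. b.d.(0 + c.X)) | ··c··> q0
Partition-refinement fixed point:
  B0 = {p0, q0}
  B1 = {p1, q1}
  B2 = {p2, q2}
p0 ∈ B0, q0 ∈ B0 → same block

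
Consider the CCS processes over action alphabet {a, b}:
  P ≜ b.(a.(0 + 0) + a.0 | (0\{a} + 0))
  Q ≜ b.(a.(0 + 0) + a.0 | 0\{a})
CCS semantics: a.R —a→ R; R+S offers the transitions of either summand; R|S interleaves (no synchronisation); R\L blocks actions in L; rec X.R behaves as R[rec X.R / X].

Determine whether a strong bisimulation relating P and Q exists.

YES

LTS(P): 4 reachable states
  p0 = b.(a.(0 + 0) + a.0 | (0\{a} + 0)) → --b--▸ p1
  p1 = a.(0 + 0) + a.0 | (0\{a} + 0) → --a--▸ p2, --a--▸ p3
  p2 = 0 + 0 → deadlocked
  p3 = 0 | (0\{a} + 0) → deadlocked
LTS(Q): 4 reachable states
  q0 = b.(a.(0 + 0) + a.0 | 0\{a}) → --b--▸ q1
  q1 = a.(0 + 0) + a.0 | 0\{a} → --a--▸ q2, --a--▸ q3
  q2 = 0 + 0 → deadlocked
  q3 = 0 | 0\{a} → deadlocked
Coarsest stable partition (strong bisimilarity classes):
  B0 = {p0, q0}
  B1 = {p1, q1}
  B2 = {p2, p3, q2, q3}
p0 ∈ B0, q0 ∈ B0 → same block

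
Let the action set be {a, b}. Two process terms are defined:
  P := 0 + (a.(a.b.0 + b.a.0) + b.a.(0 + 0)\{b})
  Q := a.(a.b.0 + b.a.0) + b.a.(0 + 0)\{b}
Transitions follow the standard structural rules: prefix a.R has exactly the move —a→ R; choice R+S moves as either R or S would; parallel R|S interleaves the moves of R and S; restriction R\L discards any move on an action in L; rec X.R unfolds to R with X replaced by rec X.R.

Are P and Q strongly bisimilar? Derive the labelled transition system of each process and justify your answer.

LTS(P): 7 reachable states
  s0 = 0 + (a.(a.b.0 + b.a.0) + b.a.(0 + 0)\{b}) → —a→ s1, —b→ s2
  s1 = a.b.0 + b.a.0 → —a→ s3, —b→ s4
  s2 = a.(0 + 0)\{b} → —a→ s5
  s3 = b.0 → —b→ s6
  s4 = a.0 → —a→ s6
  s5 = (0 + 0)\{b} → ∅
  s6 = 0 → ∅
LTS(Q): 7 reachable states
  t0 = a.(a.b.0 + b.a.0) + b.a.(0 + 0)\{b} → —a→ t1, —b→ t2
  t1 = a.b.0 + b.a.0 → —a→ t3, —b→ t4
  t2 = a.(0 + 0)\{b} → —a→ t5
  t3 = b.0 → —b→ t6
  t4 = a.0 → —a→ t6
  t5 = (0 + 0)\{b} → ∅
  t6 = 0 → ∅
Coarsest stable partition (strong bisimilarity classes):
  B0 = {s0, t0}
  B1 = {s1, t1}
  B2 = {s3, t3}
  B3 = {s5, s6, t5, t6}
  B4 = {s2, s4, t2, t4}
s0 ∈ B0, t0 ∈ B0 → same block

YES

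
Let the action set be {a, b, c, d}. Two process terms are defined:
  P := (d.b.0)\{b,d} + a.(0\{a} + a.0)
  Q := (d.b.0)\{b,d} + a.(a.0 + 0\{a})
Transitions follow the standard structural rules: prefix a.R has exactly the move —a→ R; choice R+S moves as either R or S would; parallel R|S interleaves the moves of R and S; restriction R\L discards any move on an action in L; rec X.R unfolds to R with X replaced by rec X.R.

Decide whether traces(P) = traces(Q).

Reachable graph of P (3 states):
  p0 = (d.b.0)\{b,d} + a.(0\{a} + a.0) | --a--▸ p1
  p1 = 0\{a} + a.0 | --a--▸ p2
  p2 = 0 | stopped
Reachable graph of Q (3 states):
  q0 = (d.b.0)\{b,d} + a.(a.0 + 0\{a}) | --a--▸ q1
  q1 = a.0 + 0\{a} | --a--▸ q2
  q2 = 0 | stopped
Bisimilarity quotient blocks:
  B0 = {p0, q0}
  B1 = {p1, q1}
  B2 = {p2, q2}
p0 ∈ B0, q0 ∈ B0 → same block
Bisimilar ⇒ trace-equivalent.

trace-equivalent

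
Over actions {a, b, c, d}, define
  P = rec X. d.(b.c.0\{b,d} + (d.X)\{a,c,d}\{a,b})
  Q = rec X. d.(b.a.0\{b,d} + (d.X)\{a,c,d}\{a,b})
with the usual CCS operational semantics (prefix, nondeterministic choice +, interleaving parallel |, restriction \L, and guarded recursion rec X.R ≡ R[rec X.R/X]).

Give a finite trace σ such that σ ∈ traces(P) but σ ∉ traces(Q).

dbc

Reachable graph of P (4 states):
  u0 = rec X. d.(b.c.0\{b,d} + (d.X)\{a,c,d}\{a,b}) :: -d-> u1
  u1 = b.c.0\{b,d} + (d.(rec X. d.(b.c.0\{b,d} + (d.X)\{a,c,d}\{a,b})))\{a,c,d}\{a,b} :: -b-> u2
  u2 = c.0\{b,d} :: -c-> u3
  u3 = 0\{b,d} :: deadlocked
Reachable graph of Q (4 states):
  v0 = rec X. d.(b.a.0\{b,d} + (d.X)\{a,c,d}\{a,b}) :: -d-> v1
  v1 = b.a.0\{b,d} + (d.(rec X. d.(b.a.0\{b,d} + (d.X)\{a,c,d}\{a,b})))\{a,c,d}\{a,b} :: -b-> v2
  v2 = a.0\{b,d} :: -a-> v3
  v3 = 0\{b,d} :: deadlocked
Executing dbc from P (initial set {u0}):
  [1] d ⇒ {u1}
  [2] b ⇒ {u2}
  [3] c ⇒ {u3}
  P completes σ.
Executing dbc from Q (initial set {v0}):
  [1] d ⇒ {v1}
  [2] b ⇒ {v2}
  [3] c ⇒ no successor for Q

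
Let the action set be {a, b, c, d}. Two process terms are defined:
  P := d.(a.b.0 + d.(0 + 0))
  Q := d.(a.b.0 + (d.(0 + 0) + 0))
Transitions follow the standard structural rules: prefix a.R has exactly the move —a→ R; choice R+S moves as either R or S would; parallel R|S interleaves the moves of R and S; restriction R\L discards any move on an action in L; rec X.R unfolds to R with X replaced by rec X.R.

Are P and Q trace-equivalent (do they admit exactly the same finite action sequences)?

LTS(P): 5 reachable states
  s0 = d.(a.b.0 + d.(0 + 0)) has moves =d=> s1
  s1 = a.b.0 + d.(0 + 0) has moves =a=> s2, =d=> s3
  s2 = b.0 has moves =b=> s4
  s3 = 0 + 0 has moves ∅
  s4 = 0 has moves ∅
LTS(Q): 5 reachable states
  t0 = d.(a.b.0 + (d.(0 + 0) + 0)) has moves =d=> t1
  t1 = a.b.0 + (d.(0 + 0) + 0) has moves =a=> t2, =d=> t3
  t2 = b.0 has moves =b=> t4
  t3 = 0 + 0 has moves ∅
  t4 = 0 has moves ∅
Partition-refinement fixed point:
  B0 = {s0, t0}
  B1 = {s1, t1}
  B2 = {s2, t2}
  B3 = {s3, s4, t3, t4}
s0 ∈ B0, t0 ∈ B0 → same block
Bisimilar ⇒ trace-equivalent.

YES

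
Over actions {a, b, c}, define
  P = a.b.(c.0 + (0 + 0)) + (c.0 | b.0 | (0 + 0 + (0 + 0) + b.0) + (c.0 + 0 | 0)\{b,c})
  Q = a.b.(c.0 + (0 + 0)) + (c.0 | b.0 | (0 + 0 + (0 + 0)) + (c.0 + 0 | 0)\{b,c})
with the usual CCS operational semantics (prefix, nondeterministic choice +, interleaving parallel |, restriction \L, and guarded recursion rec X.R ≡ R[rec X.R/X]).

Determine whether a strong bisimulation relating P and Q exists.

not bisimilar

Reachable graph of P (11 states):
  p0 = a.b.(c.0 + (0 + 0)) + (c.0 | b.0 | (0 + 0 + (0 + 0) + b.0) + (c.0 + 0 | 0)\{b,c}) ⊢ -a-> p1, -b-> p2, -b-> p3, -c-> p4
  p1 = b.(c.0 + (0 + 0)) ⊢ -b-> p5
  p2 = c.0 | 0 | (0 + 0 + (0 + 0) + b.0) ⊢ -b-> p6, -c-> p7
  p3 = c.0 | b.0 | 0 ⊢ -b-> p6, -c-> p8
  p4 = 0 | b.0 | (0 + 0 + (0 + 0) + b.0) ⊢ -b-> p7, -b-> p8
  p5 = c.0 + (0 + 0) ⊢ -c-> p9
  p6 = c.0 | 0 | 0 ⊢ -c-> p10
  p7 = 0 | 0 | (0 + 0 + (0 + 0) + b.0) ⊢ -b-> p10
  p8 = 0 | b.0 | 0 ⊢ -b-> p10
  p9 = 0 ⊢ ·
  p10 = 0 | 0 | 0 ⊢ ·
Reachable graph of Q (7 states):
  q0 = a.b.(c.0 + (0 + 0)) + (c.0 | b.0 | (0 + 0 + (0 + 0)) + (c.0 + 0 | 0)\{b,c}) ⊢ -a-> q1, -b-> q2, -c-> q3
  q1 = b.(c.0 + (0 + 0)) ⊢ -b-> q4
  q2 = c.0 | 0 | (0 + 0 + (0 + 0)) ⊢ -c-> q5
  q3 = 0 | b.0 | (0 + 0 + (0 + 0)) ⊢ -b-> q5
  q4 = c.0 + (0 + 0) ⊢ -c-> q6
  q5 = 0 | 0 | (0 + 0 + (0 + 0)) ⊢ ·
  q6 = 0 ⊢ ·
Coarsest stable partition (strong bisimilarity classes):
  B0 = {p0}
  B1 = {p2, p3}
  B2 = {p7, p8, q3}
  B3 = {p10, p9, q5, q6}
  B4 = {p5, p6, q2, q4}
  B5 = {p1, q1}
  B6 = {p4}
  B7 = {q0}
p0 ∈ B0, q0 ∈ B7 → different blocks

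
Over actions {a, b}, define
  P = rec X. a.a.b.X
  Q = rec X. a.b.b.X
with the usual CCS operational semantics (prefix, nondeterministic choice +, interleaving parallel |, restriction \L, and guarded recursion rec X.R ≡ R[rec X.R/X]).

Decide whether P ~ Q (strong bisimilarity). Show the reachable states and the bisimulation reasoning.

NO

LTS(P): 3 reachable states
  m0 = rec X. a.a.b.X ⊢ --a--▸ m1
  m1 = a.b.(rec X. a.a.b.X) ⊢ --a--▸ m2
  m2 = b.(rec X. a.a.b.X) ⊢ --b--▸ m0
LTS(Q): 3 reachable states
  n0 = rec X. a.b.b.X ⊢ --a--▸ n1
  n1 = b.b.(rec X. a.b.b.X) ⊢ --b--▸ n2
  n2 = b.(rec X. a.b.b.X) ⊢ --b--▸ n0
Coarsest stable partition (strong bisimilarity classes):
  B0 = {m0}
  B1 = {m1}
  B2 = {m2}
  B3 = {n0}
  B4 = {n1}
  B5 = {n2}
m0 ∈ B0, n0 ∈ B3 → different blocks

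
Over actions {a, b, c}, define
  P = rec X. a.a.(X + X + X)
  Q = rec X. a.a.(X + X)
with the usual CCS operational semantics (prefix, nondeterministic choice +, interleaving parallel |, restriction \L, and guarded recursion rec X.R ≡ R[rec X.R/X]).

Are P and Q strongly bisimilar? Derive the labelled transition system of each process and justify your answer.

Reachable graph of P (3 states):
  s0 = rec X. a.a.(X + X + X) ⊢ ··a··> s1
  s1 = a.((rec X. a.a.(X + X + X)) + (rec X. a.a.(X + X + X)) + (rec X. a.a.(X + X + X))) ⊢ ··a··> s2
  s2 = (rec X. a.a.(X + X + X)) + (rec X. a.a.(X + X + X)) + (rec X. a.a.(X + X + X)) ⊢ ··a··> s1
Reachable graph of Q (3 states):
  t0 = rec X. a.a.(X + X) ⊢ ··a··> t1
  t1 = a.((rec X. a.a.(X + X)) + (rec X. a.a.(X + X))) ⊢ ··a··> t2
  t2 = (rec X. a.a.(X + X)) + (rec X. a.a.(X + X)) ⊢ ··a··> t1
Coarsest stable partition (strong bisimilarity classes):
  B0 = {s0, s1, s2, t0, t1, t2}
s0 ∈ B0, t0 ∈ B0 → same block

bisimilar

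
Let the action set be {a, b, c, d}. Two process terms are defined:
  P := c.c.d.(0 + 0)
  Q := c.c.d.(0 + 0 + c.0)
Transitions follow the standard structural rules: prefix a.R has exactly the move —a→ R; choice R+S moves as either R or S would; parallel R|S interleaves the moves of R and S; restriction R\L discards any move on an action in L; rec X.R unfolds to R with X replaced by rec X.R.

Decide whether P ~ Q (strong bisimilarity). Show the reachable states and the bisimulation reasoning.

P ≁ Q

P's transition system — 4 states:
  s0 = c.c.d.(0 + 0) → --c--▸ s1
  s1 = c.d.(0 + 0) → --c--▸ s2
  s2 = d.(0 + 0) → --d--▸ s3
  s3 = 0 + 0 → (no moves)
Q's transition system — 5 states:
  t0 = c.c.d.(0 + 0 + c.0) → --c--▸ t1
  t1 = c.d.(0 + 0 + c.0) → --c--▸ t2
  t2 = d.(0 + 0 + c.0) → --d--▸ t3
  t3 = 0 + 0 + c.0 → --c--▸ t4
  t4 = 0 → (no moves)
Bisimilarity quotient blocks:
  B0 = {s0}
  B1 = {s1}
  B2 = {s2}
  B3 = {s3, t4}
  B4 = {t0}
  B5 = {t1}
  B6 = {t2}
  B7 = {t3}
s0 ∈ B0, t0 ∈ B4 → different blocks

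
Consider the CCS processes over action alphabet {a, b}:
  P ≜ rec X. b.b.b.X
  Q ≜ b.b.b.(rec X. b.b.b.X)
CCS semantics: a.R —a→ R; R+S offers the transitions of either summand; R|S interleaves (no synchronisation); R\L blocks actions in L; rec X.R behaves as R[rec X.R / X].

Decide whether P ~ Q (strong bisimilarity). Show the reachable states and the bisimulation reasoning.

bisimilar

P's transition system — 3 states:
  p0 = rec X. b.b.b.X | -b-> p1
  p1 = b.b.(rec X. b.b.b.X) | -b-> p2
  p2 = b.(rec X. b.b.b.X) | -b-> p0
Q's transition system — 4 states:
  q0 = b.b.b.(rec X. b.b.b.X) | -b-> q1
  q1 = b.b.(rec X. b.b.b.X) | -b-> q2
  q2 = b.(rec X. b.b.b.X) | -b-> q3
  q3 = rec X. b.b.b.X | -b-> q1
Coarsest stable partition (strong bisimilarity classes):
  B0 = {p0, p1, p2, q0, q1, q2, q3}
p0 ∈ B0, q0 ∈ B0 → same block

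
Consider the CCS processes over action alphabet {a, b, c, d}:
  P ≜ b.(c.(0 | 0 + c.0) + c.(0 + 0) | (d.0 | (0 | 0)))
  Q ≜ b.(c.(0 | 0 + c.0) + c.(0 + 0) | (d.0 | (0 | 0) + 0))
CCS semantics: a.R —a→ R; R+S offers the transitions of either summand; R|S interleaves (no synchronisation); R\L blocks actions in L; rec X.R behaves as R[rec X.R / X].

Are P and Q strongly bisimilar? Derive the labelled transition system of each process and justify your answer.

P ~ Q

LTS(P): 7 reachable states
  u0 = b.(c.(0 | 0 + c.0) + c.(0 + 0) | (d.0 | (0 | 0))) | —b→ u1
  u1 = c.(0 | 0 + c.0) + c.(0 + 0) | (d.0 | (0 | 0)) | —c→ u2, —c→ u3, —d→ u4
  u2 = (0 + 0) | (d.0 | (0 | 0)) | —d→ u5
  u3 = 0 | 0 + c.0 | —c→ u6
  u4 = c.(0 + 0) | (0 | (0 | 0)) | —c→ u5
  u5 = (0 + 0) | (0 | (0 | 0)) | deadlocked
  u6 = 0 | deadlocked
LTS(Q): 7 reachable states
  v0 = b.(c.(0 | 0 + c.0) + c.(0 + 0) | (d.0 | (0 | 0) + 0)) | —b→ v1
  v1 = c.(0 | 0 + c.0) + c.(0 + 0) | (d.0 | (0 | 0) + 0) | —c→ v2, —c→ v3, —d→ v4
  v2 = (0 + 0) | (d.0 | (0 | 0) + 0) | —d→ v5
  v3 = 0 | 0 + c.0 | —c→ v6
  v4 = c.(0 + 0) | (0 | (0 | 0)) | —c→ v5
  v5 = (0 + 0) | (0 | (0 | 0)) | deadlocked
  v6 = 0 | deadlocked
Bisimilarity quotient blocks:
  B0 = {u0, v0}
  B1 = {u1, v1}
  B2 = {u3, u4, v3, v4}
  B3 = {u5, u6, v5, v6}
  B4 = {u2, v2}
u0 ∈ B0, v0 ∈ B0 → same block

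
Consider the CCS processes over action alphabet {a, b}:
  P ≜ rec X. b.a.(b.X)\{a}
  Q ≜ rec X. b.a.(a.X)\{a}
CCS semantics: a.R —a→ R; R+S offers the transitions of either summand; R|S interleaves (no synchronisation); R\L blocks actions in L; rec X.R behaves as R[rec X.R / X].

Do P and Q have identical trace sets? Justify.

P's transition system — 5 states:
  m0 = rec X. b.a.(b.X)\{a} has moves -b-> m1
  m1 = a.(b.(rec X. b.a.(b.X)\{a}))\{a} has moves -a-> m2
  m2 = (b.(rec X. b.a.(b.X)\{a}))\{a} has moves -b-> m3
  m3 = (rec X. b.a.(b.X)\{a})\{a} has moves -b-> m4
  m4 = (a.(b.(rec X. b.a.(b.X)\{a}))\{a})\{a} has moves (no moves)
Q's transition system — 3 states:
  n0 = rec X. b.a.(a.X)\{a} has moves -b-> n1
  n1 = a.(a.(rec X. b.a.(a.X)\{a}))\{a} has moves -a-> n2
  n2 = (a.(rec X. b.a.(a.X)\{a}))\{a} has moves (no moves)
Executing bab from P (initial set {m0}):
  [1] b ⇒ {m1}
  [2] a ⇒ {m2}
  [3] b ⇒ {m3}
  ✓ P
Executing bab from Q (initial set {n0}):
  [1] b ⇒ {n1}
  [2] a ⇒ {n2}
  [3] b ⇒ no successor for Q

NO — witness ⟨bab⟩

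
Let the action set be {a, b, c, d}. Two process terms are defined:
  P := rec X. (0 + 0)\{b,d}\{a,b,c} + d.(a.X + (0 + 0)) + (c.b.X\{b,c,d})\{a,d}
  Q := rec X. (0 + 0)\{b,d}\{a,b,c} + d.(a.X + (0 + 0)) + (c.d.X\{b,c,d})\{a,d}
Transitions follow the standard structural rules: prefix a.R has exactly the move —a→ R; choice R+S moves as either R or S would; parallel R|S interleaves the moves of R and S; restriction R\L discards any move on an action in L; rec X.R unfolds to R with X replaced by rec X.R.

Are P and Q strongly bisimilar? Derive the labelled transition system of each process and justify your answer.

LTS(P): 4 reachable states
  u0 = rec X. (0 + 0)\{b,d}\{a,b,c} + d.(a.X + (0 + 0)) + (c.b.X\{b,c,d})\{a,d} :: --c--▸ u1, --d--▸ u2
  u1 = (b.(rec X. (0 + 0)\{b,d}\{a,b,c} + d.(a.X + (0 + 0)) + (c.b.X\{b,c,d})\{a,d})\{b,c,d})\{a,d} :: --b--▸ u3
  u2 = a.(rec X. (0 + 0)\{b,d}\{a,b,c} + d.(a.X + (0 + 0)) + (c.b.X\{b,c,d})\{a,d}) + (0 + 0) :: --a--▸ u0
  u3 = (rec X. (0 + 0)\{b,d}\{a,b,c} + d.(a.X + (0 + 0)) + (c.b.X\{b,c,d})\{a,d})\{b,c,d}\{a,d} :: ∅
LTS(Q): 3 reachable states
  v0 = rec X. (0 + 0)\{b,d}\{a,b,c} + d.(a.X + (0 + 0)) + (c.d.X\{b,c,d})\{a,d} :: --c--▸ v1, --d--▸ v2
  v1 = (d.(rec X. (0 + 0)\{b,d}\{a,b,c} + d.(a.X + (0 + 0)) + (c.d.X\{b,c,d})\{a,d})\{b,c,d})\{a,d} :: ∅
  v2 = a.(rec X. (0 + 0)\{b,d}\{a,b,c} + d.(a.X + (0 + 0)) + (c.d.X\{b,c,d})\{a,d}) + (0 + 0) :: --a--▸ v0
Coarsest stable partition (strong bisimilarity classes):
  B0 = {u0}
  B1 = {u2}
  B2 = {u1}
  B3 = {u3, v1}
  B4 = {v0}
  B5 = {v2}
u0 ∈ B0, v0 ∈ B4 → different blocks

P ≁ Q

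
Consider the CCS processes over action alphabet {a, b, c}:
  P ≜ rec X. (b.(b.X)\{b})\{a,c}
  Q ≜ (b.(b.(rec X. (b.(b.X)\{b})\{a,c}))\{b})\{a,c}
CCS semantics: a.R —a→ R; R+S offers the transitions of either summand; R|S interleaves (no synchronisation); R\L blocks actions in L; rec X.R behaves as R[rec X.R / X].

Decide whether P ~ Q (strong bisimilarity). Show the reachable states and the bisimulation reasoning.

bisimilar

Reachable graph of P (2 states):
  u0 = rec X. (b.(b.X)\{b})\{a,c} | —b→ u1
  u1 = (b.(rec X. (b.(b.X)\{b})\{a,c}))\{b}\{a,c} | ·
Reachable graph of Q (2 states):
  v0 = (b.(b.(rec X. (b.(b.X)\{b})\{a,c}))\{b})\{a,c} | —b→ v1
  v1 = (b.(rec X. (b.(b.X)\{b})\{a,c}))\{b}\{a,c} | ·
Bisimilarity quotient blocks:
  B0 = {u0, v0}
  B1 = {u1, v1}
u0 ∈ B0, v0 ∈ B0 → same block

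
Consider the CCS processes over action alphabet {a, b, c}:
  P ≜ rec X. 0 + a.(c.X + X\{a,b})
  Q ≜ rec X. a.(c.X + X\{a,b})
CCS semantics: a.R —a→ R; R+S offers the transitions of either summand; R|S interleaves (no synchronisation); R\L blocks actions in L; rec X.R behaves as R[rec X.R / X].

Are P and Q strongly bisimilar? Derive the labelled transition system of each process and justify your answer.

YES

LTS(P): 2 reachable states
  m0 = rec X. 0 + a.(c.X + X\{a,b}) has moves —a→ m1
  m1 = c.(rec X. 0 + a.(c.X + X\{a,b})) + (rec X. 0 + a.(c.X + X\{a,b}))\{a,b} has moves —c→ m0
LTS(Q): 2 reachable states
  n0 = rec X. a.(c.X + X\{a,b}) has moves —a→ n1
  n1 = c.(rec X. a.(c.X + X\{a,b})) + (rec X. a.(c.X + X\{a,b}))\{a,b} has moves —c→ n0
Coarsest stable partition (strong bisimilarity classes):
  B0 = {m0, n0}
  B1 = {m1, n1}
m0 ∈ B0, n0 ∈ B0 → same block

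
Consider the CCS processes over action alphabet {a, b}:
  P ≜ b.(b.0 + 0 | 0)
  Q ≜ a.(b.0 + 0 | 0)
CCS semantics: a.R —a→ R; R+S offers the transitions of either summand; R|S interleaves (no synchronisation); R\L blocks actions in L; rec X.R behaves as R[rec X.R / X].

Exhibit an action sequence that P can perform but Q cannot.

b

P's transition system — 3 states:
  p0 = b.(b.0 + 0 | 0) :: ··b··> p1
  p1 = b.0 + 0 | 0 :: ··b··> p2
  p2 = 0 :: ·
Q's transition system — 3 states:
  q0 = a.(b.0 + 0 | 0) :: ··a··> q1
  q1 = b.0 + 0 | 0 :: ··b··> q2
  q2 = 0 :: ·
Trace ⟨b⟩ through P, begin at {p0}:
  [1] b ⇒ {p1}
  — P admits the full trace.
Trace ⟨b⟩ through Q, begin at {q0}:
  [1] b ⇒ ∅ (Q stuck)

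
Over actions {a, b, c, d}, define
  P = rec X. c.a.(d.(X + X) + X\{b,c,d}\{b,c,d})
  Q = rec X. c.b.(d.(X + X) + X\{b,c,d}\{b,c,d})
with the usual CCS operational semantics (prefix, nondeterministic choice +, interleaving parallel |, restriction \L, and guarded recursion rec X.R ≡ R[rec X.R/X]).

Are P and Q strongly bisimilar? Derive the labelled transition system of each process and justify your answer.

P ≁ Q

P's transition system — 4 states:
  u0 = rec X. c.a.(d.(X + X) + X\{b,c,d}\{b,c,d}) has moves --c--▸ u1
  u1 = a.(d.((rec X. c.a.(d.(X + X) + X\{b,c,d}\{b,c,d})) + (rec X. c.a.(d.(X + X) + X\{b,c,d}\{b,c,d}))) + (rec X. c.a.(d.(X + X) + X\{b,c,d}\{b,c,d}))\{b,c,d}\{b,c,d}) has moves --a--▸ u2
  u2 = d.((rec X. c.a.(d.(X + X) + X\{b,c,d}\{b,c,d})) + (rec X. c.a.(d.(X + X) + X\{b,c,d}\{b,c,d}))) + (rec X. c.a.(d.(X + X) + X\{b,c,d}\{b,c,d}))\{b,c,d}\{b,c,d} has moves --d--▸ u3
  u3 = (rec X. c.a.(d.(X + X) + X\{b,c,d}\{b,c,d})) + (rec X. c.a.(d.(X + X) + X\{b,c,d}\{b,c,d})) has moves --c--▸ u1
Q's transition system — 4 states:
  v0 = rec X. c.b.(d.(X + X) + X\{b,c,d}\{b,c,d}) has moves --c--▸ v1
  v1 = b.(d.((rec X. c.b.(d.(X + X) + X\{b,c,d}\{b,c,d})) + (rec X. c.b.(d.(X + X) + X\{b,c,d}\{b,c,d}))) + (rec X. c.b.(d.(X + X) + X\{b,c,d}\{b,c,d}))\{b,c,d}\{b,c,d}) has moves --b--▸ v2
  v2 = d.((rec X. c.b.(d.(X + X) + X\{b,c,d}\{b,c,d})) + (rec X. c.b.(d.(X + X) + X\{b,c,d}\{b,c,d}))) + (rec X. c.b.(d.(X + X) + X\{b,c,d}\{b,c,d}))\{b,c,d}\{b,c,d} has moves --d--▸ v3
  v3 = (rec X. c.b.(d.(X + X) + X\{b,c,d}\{b,c,d})) + (rec X. c.b.(d.(X + X) + X\{b,c,d}\{b,c,d})) has moves --c--▸ v1
Coarsest stable partition (strong bisimilarity classes):
  B0 = {u0, u3}
  B1 = {u1}
  B2 = {u2}
  B3 = {v0, v3}
  B4 = {v1}
  B5 = {v2}
u0 ∈ B0, v0 ∈ B3 → different blocks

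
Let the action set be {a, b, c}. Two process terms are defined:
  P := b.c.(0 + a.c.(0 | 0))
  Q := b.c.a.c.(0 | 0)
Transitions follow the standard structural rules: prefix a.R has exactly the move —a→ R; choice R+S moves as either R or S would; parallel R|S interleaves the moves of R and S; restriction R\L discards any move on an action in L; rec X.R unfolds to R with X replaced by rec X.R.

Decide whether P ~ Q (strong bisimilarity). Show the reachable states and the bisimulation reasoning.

P's transition system — 5 states:
  m0 = b.c.(0 + a.c.(0 | 0)) | ··b··> m1
  m1 = c.(0 + a.c.(0 | 0)) | ··c··> m2
  m2 = 0 + a.c.(0 | 0) | ··a··> m3
  m3 = c.(0 | 0) | ··c··> m4
  m4 = 0 | 0 | ∅
Q's transition system — 5 states:
  n0 = b.c.a.c.(0 | 0) | ··b··> n1
  n1 = c.a.c.(0 | 0) | ··c··> n2
  n2 = a.c.(0 | 0) | ··a··> n3
  n3 = c.(0 | 0) | ··c··> n4
  n4 = 0 | 0 | ∅
Bisimilarity quotient blocks:
  B0 = {m0, n0}
  B1 = {m1, n1}
  B2 = {m2, n2}
  B3 = {m3, n3}
  B4 = {m4, n4}
m0 ∈ B0, n0 ∈ B0 → same block

P ~ Q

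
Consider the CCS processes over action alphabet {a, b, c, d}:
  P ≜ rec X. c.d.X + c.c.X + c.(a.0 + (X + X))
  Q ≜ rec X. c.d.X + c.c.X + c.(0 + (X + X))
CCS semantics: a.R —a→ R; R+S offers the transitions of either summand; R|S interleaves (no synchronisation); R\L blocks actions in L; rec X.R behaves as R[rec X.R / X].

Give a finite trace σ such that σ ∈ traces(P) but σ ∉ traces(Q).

ca

Reachable graph of P (5 states):
  p0 = rec X. c.d.X + c.c.X + c.(a.0 + (X + X)) has moves —c→ p1, —c→ p2, —c→ p3
  p1 = a.0 + ((rec X. c.d.X + c.c.X + c.(a.0 + (X + X))) + (rec X. c.d.X + c.c.X + c.(a.0 + (X + X)))) has moves —a→ p4, —c→ p1, —c→ p2, —c→ p3
  p2 = c.(rec X. c.d.X + c.c.X + c.(a.0 + (X + X))) has moves —c→ p0
  p3 = d.(rec X. c.d.X + c.c.X + c.(a.0 + (X + X))) has moves —d→ p0
  p4 = 0 has moves stopped
Reachable graph of Q (4 states):
  q0 = rec X. c.d.X + c.c.X + c.(0 + (X + X)) has moves —c→ q1, —c→ q2, —c→ q3
  q1 = 0 + ((rec X. c.d.X + c.c.X + c.(0 + (X + X))) + (rec X. c.d.X + c.c.X + c.(0 + (X + X)))) has moves —c→ q1, —c→ q2, —c→ q3
  q2 = c.(rec X. c.d.X + c.c.X + c.(0 + (X + X))) has moves —c→ q0
  q3 = d.(rec X. c.d.X + c.c.X + c.(0 + (X + X))) has moves —d→ q0
Run σ = ⟨ca⟩ on P: start {p0}
  after c @ step 1: {p1, p2, p3}
  after a @ step 2: {p4}
  ✓ P
Run σ = ⟨ca⟩ on Q: start {q0}
  after c @ step 1: {q1, q2, q3}
  after a @ step 2: ∅ (Q stuck)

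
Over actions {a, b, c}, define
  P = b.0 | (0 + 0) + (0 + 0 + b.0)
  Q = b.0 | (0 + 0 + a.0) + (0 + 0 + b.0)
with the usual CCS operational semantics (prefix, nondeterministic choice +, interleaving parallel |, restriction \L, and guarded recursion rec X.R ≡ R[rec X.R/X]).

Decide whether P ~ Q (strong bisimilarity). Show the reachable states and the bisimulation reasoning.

not bisimilar

LTS(P): 3 reachable states
  m0 = b.0 | (0 + 0) + (0 + 0 + b.0) | —b→ m1, —b→ m2
  m1 = 0 | stopped
  m2 = 0 | (0 + 0) | stopped
LTS(Q): 5 reachable states
  n0 = b.0 | (0 + 0 + a.0) + (0 + 0 + b.0) | —a→ n1, —b→ n2, —b→ n3
  n1 = b.0 | 0 | —b→ n4
  n2 = 0 | stopped
  n3 = 0 | (0 + 0 + a.0) | —a→ n4
  n4 = 0 | 0 | stopped
Coarsest stable partition (strong bisimilarity classes):
  B0 = {m0, n1}
  B1 = {m1, m2, n2, n4}
  B2 = {n0}
  B3 = {n3}
m0 ∈ B0, n0 ∈ B2 → different blocks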